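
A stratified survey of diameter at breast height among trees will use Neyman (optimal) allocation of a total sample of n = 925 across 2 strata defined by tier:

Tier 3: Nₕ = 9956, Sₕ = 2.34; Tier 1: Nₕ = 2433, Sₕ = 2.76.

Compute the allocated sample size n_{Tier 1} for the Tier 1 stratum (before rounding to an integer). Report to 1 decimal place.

Neyman allocation: nₕ = n·NₕSₕ / Σⱼ NⱼSⱼ.
Σ NⱼSⱼ = 9956·2.34 + 2433·2.76 = 30012.12.
n_{Tier 1} = 925·2433·2.76 / 30012.12 = 207.0.

207.0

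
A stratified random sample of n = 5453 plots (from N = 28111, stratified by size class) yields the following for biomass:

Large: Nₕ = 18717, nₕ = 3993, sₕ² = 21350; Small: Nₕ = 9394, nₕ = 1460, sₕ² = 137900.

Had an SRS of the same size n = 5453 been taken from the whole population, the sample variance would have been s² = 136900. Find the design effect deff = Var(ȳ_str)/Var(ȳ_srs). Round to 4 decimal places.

0.5324

Var(ȳ_str) = Σ Wₕ²(1−fₕ)sₕ²/nₕ with Wₕ = Nₕ/28111:
  Large: (18717/28111)²·(1−3993/18717)·21350/3993 = 1.864696
  Small: (9394/28111)²·(1−1460/9394)·137900/1460 = 8.9084382
  → Var(ȳ_str) = 10.773134.
Var(ȳ_srs) = (1 − 5453/28111)·136900/5453 = 20.235467.
deff = 10.773134 / 20.235467 = 0.5324.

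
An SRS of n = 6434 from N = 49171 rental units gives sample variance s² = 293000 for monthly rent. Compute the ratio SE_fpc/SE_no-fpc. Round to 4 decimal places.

0.9323

f = n/N = 6434/49171 = 0.13084948.
SE_no-fpc = √(s²/n) = 6.7482829; SE_fpc = √((1−f)s²/n) = 6.2913055.
Ratio = √(1−f) = 0.93228242.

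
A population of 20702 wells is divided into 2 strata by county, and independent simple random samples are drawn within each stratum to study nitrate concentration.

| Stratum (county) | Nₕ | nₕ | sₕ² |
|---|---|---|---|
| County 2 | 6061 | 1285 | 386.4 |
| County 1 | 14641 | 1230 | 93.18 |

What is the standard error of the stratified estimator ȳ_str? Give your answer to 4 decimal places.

Var(ȳ_str) = Σₕ Wₕ²(1 − fₕ)sₕ²/nₕ with Wₕ = Nₕ/N, N = 20702.
County 2: Wₕ = 0.29277365; term = 0.29277365²·(1 − 0.21201122)·386.4/1285 = 0.020310377.
County 1: Wₕ = 0.70722635; term = 0.70722635²·(1 − 0.08401066)·93.18/1230 = 0.034707624.
Sum = 0.055018001.
SE = √(0.055018001) = 0.2346.

0.2346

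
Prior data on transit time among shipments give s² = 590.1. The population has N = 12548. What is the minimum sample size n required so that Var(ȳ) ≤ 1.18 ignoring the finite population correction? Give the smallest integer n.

Without fpc, n₀ = s²/D = 590.1/1.18 = 500.0847.
Rounding up, n = 501.

501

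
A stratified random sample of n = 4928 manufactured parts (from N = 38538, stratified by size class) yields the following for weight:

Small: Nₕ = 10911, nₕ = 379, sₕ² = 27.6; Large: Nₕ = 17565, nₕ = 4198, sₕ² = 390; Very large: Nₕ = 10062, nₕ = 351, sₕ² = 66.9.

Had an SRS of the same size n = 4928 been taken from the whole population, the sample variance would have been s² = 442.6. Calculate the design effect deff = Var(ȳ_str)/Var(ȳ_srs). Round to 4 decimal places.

0.4195

Var(ȳ_str) = Σ Wₕ²(1−fₕ)sₕ²/nₕ with Wₕ = Nₕ/38538:
  Small: (10911/38538)²·(1−379/10911)·27.6/379 = 0.0056346499
  Large: (17565/38538)²·(1−4198/17565)·390/4198 = 0.014686758
  Very large: (10062/38538)²·(1−351/10062)·66.9/351 = 0.012539751
  → Var(ȳ_str) = 0.032861159.
Var(ȳ_srs) = (1 − 4928/38538)·442.6/4928 = 0.078328543.
deff = 0.032861159 / 0.078328543 = 0.4195.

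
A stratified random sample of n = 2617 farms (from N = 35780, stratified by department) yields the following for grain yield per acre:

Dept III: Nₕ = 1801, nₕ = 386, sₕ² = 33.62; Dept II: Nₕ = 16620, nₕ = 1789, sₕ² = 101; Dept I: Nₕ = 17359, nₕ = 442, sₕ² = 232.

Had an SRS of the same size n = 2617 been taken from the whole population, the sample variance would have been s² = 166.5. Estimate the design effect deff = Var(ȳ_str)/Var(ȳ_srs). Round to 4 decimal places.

Var(ȳ_str) = Σ Wₕ²(1−fₕ)sₕ²/nₕ with Wₕ = Nₕ/35780:
  Dept III: (1801/35780)²·(1−386/1801)·33.62/386 = 1.7338035 × 10^-4
  Dept II: (16620/35780)²·(1−1789/16620)·101/1789 = 0.010870057
  Dept I: (17359/35780)²·(1−442/17359)·232/442 = 0.12040183
  → Var(ȳ_str) = 0.13144527.
Var(ȳ_srs) = (1 − 2617/35780)·166.5/2617 = 0.058969031.
deff = 0.13144527 / 0.058969031 = 2.2291.

2.2291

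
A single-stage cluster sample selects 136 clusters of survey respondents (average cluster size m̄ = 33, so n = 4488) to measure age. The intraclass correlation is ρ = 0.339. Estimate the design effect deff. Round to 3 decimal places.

11.848

deff = 1 + (33 − 1)·0.339 = 1 + 10.848 = 11.848.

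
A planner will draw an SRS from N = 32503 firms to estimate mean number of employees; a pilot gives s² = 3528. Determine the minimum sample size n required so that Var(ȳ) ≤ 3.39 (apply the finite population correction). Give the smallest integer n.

1009

Without fpc, n₀ = s²/D = 3528/3.39 = 1040.7080.
With fpc, (1 − n/N)·s²/n ≤ D requires n ≥ n₀/(1 + n₀/N) = 1040.7080/(1 + 1040.7080/32503) = 1008.4196.
Rounding up, n = 1009.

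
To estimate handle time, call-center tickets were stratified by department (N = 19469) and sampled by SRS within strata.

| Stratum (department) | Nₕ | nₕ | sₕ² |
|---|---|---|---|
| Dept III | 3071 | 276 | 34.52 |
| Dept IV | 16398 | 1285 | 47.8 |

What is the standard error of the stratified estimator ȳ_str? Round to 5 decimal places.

0.16478

Var(ȳ_str) = Σₕ Wₕ²(1 − fₕ)sₕ²/nₕ with Wₕ = Nₕ/N, N = 19469.
Dept III: Wₕ = 0.15773794; term = 0.15773794²·(1 − 0.08987301)·34.52/276 = 0.0028322791.
Dept IV: Wₕ = 0.84226206; term = 0.84226206²·(1 − 0.07836322)·47.8/1285 = 0.024320866.
Sum = 0.027153145.
SE = √(0.027153145) = 0.16478.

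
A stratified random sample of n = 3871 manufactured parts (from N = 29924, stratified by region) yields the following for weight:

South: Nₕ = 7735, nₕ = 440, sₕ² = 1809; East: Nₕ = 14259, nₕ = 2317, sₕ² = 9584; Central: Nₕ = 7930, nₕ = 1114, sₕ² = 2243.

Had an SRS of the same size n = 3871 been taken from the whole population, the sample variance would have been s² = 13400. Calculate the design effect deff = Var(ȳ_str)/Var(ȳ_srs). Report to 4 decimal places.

Var(ȳ_str) = Σ Wₕ²(1−fₕ)sₕ²/nₕ with Wₕ = Nₕ/29924:
  South: (7735/29924)²·(1−440/7735)·1809/440 = 0.259079
  East: (14259/29924)²·(1−2317/14259)·9584/2317 = 0.78658854
  Central: (7930/29924)²·(1−1114/7930)·2243/1114 = 0.12153673
  → Var(ȳ_str) = 1.1672043.
Var(ȳ_srs) = (1 − 3871/29924)·13400/3871 = 3.0138367.
deff = 1.1672043 / 3.0138367 = 0.3873.

0.3873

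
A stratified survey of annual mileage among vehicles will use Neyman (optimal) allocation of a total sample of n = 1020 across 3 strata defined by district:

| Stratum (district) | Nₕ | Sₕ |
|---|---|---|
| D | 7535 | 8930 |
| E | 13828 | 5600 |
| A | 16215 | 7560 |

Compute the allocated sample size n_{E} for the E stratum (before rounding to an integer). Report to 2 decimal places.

295.48

Neyman allocation: nₕ = n·NₕSₕ / Σⱼ NⱼSⱼ.
Σ NⱼSⱼ = 7535·8930 + 13828·5600 + 16215·7560 = 2.6730975 × 10^8.
n_{E} = 1020·13828·5600 / (2.6730975 × 10^8) = 295.48.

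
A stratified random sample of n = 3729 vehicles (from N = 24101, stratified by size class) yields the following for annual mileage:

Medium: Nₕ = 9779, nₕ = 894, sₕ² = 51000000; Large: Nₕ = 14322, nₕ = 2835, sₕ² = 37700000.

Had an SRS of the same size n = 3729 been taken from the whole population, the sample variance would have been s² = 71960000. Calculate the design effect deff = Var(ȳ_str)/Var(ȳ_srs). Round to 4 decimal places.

Var(ȳ_str) = Σ Wₕ²(1−fₕ)sₕ²/nₕ with Wₕ = Nₕ/24101:
  Medium: (9779/24101)²·(1−894/9779)·51000000/894 = 8533.2488
  Large: (14322/24101)²·(1−2835/14322)·37700000/2835 = 3766.4174
  → Var(ȳ_str) = 12299.666.
Var(ȳ_srs) = (1 − 3729/24101)·71960000/3729 = 16311.631.
deff = 12299.666 / 16311.631 = 0.7540.

0.7540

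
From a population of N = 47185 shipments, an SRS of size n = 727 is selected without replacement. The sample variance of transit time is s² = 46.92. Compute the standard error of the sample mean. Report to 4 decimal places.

0.2521

Under SRS without replacement, Var(ȳ) = (1 − f)·s²/n with f = n/N = 727/47185 = 0.01540744.
Var(ȳ) = (1 − 0.01540744)·46.92/727 = 0.98459256·0.064539202 = 0.063544818.
SE(ȳ) = √(0.063544818) = 0.2521.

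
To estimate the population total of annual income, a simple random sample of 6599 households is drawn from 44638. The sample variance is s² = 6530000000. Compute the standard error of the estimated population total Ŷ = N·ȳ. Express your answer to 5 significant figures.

4.0991 × 10^7

Var(Ŷ) = N²·Var(ȳ) = N²·(1 − n/N)·s²/n.
f = 6599/44638 = 0.14783368; Var(ȳ) = 0.85216632·6530000000/6599 = 843255.95.
Var(Ŷ) = 44638² · 843255.95 = 1.6802305 × 10^15.
SE(Ŷ) = √(1.6802305 × 10^15) = 4.0991 × 10^7.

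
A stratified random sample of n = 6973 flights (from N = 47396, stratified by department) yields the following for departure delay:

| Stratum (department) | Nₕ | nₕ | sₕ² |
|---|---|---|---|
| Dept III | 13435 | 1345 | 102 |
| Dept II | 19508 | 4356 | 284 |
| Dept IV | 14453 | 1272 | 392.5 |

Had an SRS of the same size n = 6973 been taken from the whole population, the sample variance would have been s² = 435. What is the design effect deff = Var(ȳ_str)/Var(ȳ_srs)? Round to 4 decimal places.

0.7561

Var(ȳ_str) = Σ Wₕ²(1−fₕ)sₕ²/nₕ with Wₕ = Nₕ/47396:
  Dept III: (13435/47396)²·(1−1345/13435)·102/1345 = 0.0054835079
  Dept II: (19508/47396)²·(1−4356/19508)·284/4356 = 0.0085788643
  Dept IV: (14453/47396)²·(1−1272/14453)·392.5/1272 = 0.026168301
  → Var(ȳ_str) = 0.040230673.
Var(ȳ_srs) = (1 − 6973/47396)·435/6973 = 0.053205489.
deff = 0.040230673 / 0.053205489 = 0.7561.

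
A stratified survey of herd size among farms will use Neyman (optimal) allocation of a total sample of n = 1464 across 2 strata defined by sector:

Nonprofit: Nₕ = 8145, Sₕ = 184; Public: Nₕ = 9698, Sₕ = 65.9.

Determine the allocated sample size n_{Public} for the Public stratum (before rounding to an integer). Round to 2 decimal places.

Neyman allocation: nₕ = n·NₕSₕ / Σⱼ NⱼSⱼ.
Σ NⱼSⱼ = 8145·184 + 9698·65.9 = 2.1377782 × 10^6.
n_{Public} = 1464·9698·65.9 / (2.1377782 × 10^6) = 437.67.

437.67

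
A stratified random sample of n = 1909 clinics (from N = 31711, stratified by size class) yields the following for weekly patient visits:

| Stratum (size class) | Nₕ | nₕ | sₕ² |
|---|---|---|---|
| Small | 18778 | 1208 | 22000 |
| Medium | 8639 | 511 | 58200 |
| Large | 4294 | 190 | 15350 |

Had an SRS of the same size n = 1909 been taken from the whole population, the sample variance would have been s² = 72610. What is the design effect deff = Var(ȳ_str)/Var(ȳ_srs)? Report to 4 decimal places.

0.4293

Var(ȳ_str) = Σ Wₕ²(1−fₕ)sₕ²/nₕ with Wₕ = Nₕ/31711:
  Small: (18778/31711)²·(1−1208/18778)·22000/1208 = 5.9752622
  Medium: (8639/31711)²·(1−511/8639)·58200/511 = 7.9529706
  Large: (4294/31711)²·(1−190/4294)·15350/190 = 1.4158078
  → Var(ȳ_str) = 15.344041.
Var(ȳ_srs) = (1 − 1909/31711)·72610/1909 = 35.745879.
deff = 15.344041 / 35.745879 = 0.4293.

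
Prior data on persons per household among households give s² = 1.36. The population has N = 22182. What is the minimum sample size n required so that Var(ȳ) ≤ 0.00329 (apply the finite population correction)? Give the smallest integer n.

Without fpc, n₀ = s²/D = 1.36/0.00329 = 413.3739.
With fpc, (1 − n/N)·s²/n ≤ D requires n ≥ n₀/(1 + n₀/N) = 413.3739/(1 + 413.3739/22182) = 405.8114.
Rounding up, n = 406.

406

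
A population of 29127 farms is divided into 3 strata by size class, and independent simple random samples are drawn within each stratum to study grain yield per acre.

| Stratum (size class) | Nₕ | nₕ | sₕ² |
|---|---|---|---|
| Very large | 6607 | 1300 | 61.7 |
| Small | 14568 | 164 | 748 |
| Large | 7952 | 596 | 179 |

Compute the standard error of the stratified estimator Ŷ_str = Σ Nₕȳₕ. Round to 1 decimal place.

31245.7

Var(Ŷ_str) = Σₕ Nₕ²(1 − fₕ)sₕ²/nₕ.
Very large: 6607²·(1 − 1300/6607)·61.7/1300 = 1.6641605 × 10^6.
Small: 14568²·(1 − 164/14568)·748/164 = 9.5706359 × 10^8.
Large: 7952²·(1 − 596/7952)·179/596 = 1.7568103 × 10^7.
Sum = 9.7629585 × 10^8.
SE = √(9.7629585 × 10^8) = 31245.7.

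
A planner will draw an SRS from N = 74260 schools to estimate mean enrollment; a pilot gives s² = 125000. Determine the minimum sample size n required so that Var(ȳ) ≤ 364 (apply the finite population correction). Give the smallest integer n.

342

Without fpc, n₀ = s²/D = 125000/364 = 343.4066.
With fpc, (1 − n/N)·s²/n ≤ D requires n ≥ n₀/(1 + n₀/N) = 343.4066/(1 + 343.4066/74260) = 341.8259.
Rounding up, n = 342.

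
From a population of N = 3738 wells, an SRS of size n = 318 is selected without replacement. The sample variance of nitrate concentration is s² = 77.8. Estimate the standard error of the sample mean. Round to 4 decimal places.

Under SRS without replacement, Var(ȳ) = (1 − f)·s²/n with f = n/N = 318/3738 = 0.08507223.
Var(ȳ) = (1 − 0.08507223)·77.8/318 = 0.91492777·0.24465409 = 0.22384082.
SE(ȳ) = √(0.22384082) = 0.4731.

0.4731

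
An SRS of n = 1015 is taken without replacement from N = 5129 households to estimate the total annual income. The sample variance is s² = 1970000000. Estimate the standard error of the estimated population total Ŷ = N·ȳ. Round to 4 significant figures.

6.400 × 10^6

Var(Ŷ) = N²·Var(ȳ) = N²·(1 − n/N)·s²/n.
f = 1015/5129 = 0.19789433; Var(ȳ) = 0.80210567·1970000000/1015 = 1.5567962 × 10^6.
Var(Ŷ) = 5129² · (1.5567962 × 10^6) = 4.0954079 × 10^13.
SE(Ŷ) = √(4.0954079 × 10^13) = 6.400 × 10^6.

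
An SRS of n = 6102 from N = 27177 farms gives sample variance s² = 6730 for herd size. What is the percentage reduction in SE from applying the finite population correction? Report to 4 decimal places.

f = n/N = 6102/27177 = 0.22452809.
SE_no-fpc = √(s²/n) = 1.0501986; SE_fpc = √((1−f)s²/n) = 0.92481415.
Ratio = √(1−f) = 0.88060883. Reduction = 100·(1 − 0.88060883) = 11.9391%.

11.9391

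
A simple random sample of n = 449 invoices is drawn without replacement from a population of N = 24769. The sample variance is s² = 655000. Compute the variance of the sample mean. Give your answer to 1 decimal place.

1432.4

Under SRS without replacement, Var(ȳ) = (1 − f)·s²/n with f = n/N = 449/24769 = 0.01812750.
Var(ȳ) = (1 − 0.01812750)·655000/449 = 0.98187250·1458.7973 = 1432.353.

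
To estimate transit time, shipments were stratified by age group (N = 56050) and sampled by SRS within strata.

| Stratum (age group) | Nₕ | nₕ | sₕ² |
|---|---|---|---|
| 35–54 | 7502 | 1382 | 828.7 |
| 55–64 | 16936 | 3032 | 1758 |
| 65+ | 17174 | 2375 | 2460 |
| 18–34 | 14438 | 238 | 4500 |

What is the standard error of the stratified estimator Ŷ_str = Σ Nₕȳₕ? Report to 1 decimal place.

65602.9

Var(Ŷ_str) = Σₕ Nₕ²(1 − fₕ)sₕ²/nₕ.
35–54: 7502²·(1 − 1382/7502)·828.7/1382 = 2.7530733 × 10^7.
55–64: 16936²·(1 − 3032/16936)·1758/3032 = 1.3653383 × 10^8.
65+: 17174²·(1 − 2375/17174)·2460/2375 = 2.6325421 × 10^8.
18–34: 14438²·(1 − 238/14438)·4500/238 = 3.876421 × 10^9.
Sum = 4.3037398 × 10^9.
SE = √(4.3037398 × 10^9) = 65602.9.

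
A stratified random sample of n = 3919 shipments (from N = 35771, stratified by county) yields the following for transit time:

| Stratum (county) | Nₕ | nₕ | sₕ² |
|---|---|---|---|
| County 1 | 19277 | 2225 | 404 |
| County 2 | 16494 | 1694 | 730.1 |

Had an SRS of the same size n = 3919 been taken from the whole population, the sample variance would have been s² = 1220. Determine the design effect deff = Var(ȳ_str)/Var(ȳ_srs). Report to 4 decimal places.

Var(ȳ_str) = Σ Wₕ²(1−fₕ)sₕ²/nₕ with Wₕ = Nₕ/35771:
  County 1: (19277/35771)²·(1−2225/19277)·404/2225 = 0.046644878
  County 2: (16494/35771)²·(1−1694/16494)·730.1/1694 = 0.082223221
  → Var(ȳ_str) = 0.1288681.
Var(ȳ_srs) = (1 − 3919/35771)·1220/3919 = 0.27719806.
deff = 0.1288681 / 0.27719806 = 0.4649.

0.4649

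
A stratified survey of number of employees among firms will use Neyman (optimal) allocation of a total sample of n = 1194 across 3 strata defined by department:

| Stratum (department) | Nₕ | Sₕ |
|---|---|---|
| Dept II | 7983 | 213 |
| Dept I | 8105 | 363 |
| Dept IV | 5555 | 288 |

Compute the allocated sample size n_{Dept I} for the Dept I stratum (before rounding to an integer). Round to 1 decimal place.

562.8

Neyman allocation: nₕ = n·NₕSₕ / Σⱼ NⱼSⱼ.
Σ NⱼSⱼ = 7983·213 + 8105·363 + 5555·288 = 6.242334 × 10^6.
n_{Dept I} = 1194·8105·363 / (6.242334 × 10^6) = 562.8.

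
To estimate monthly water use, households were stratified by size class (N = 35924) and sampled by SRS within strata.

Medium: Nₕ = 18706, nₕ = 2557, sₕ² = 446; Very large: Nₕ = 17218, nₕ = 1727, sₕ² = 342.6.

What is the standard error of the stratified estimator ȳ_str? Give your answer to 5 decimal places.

0.28606

Var(ȳ_str) = Σₕ Wₕ²(1 − fₕ)sₕ²/nₕ with Wₕ = Nₕ/N, N = 35924.
Medium: Wₕ = 0.52071039; term = 0.52071039²·(1 − 0.13669411)·446/2557 = 0.040828302.
Very large: Wₕ = 0.47928961; term = 0.47928961²·(1 − 0.10030201)·342.6/1727 = 0.041000373.
Sum = 0.081828675.
SE = √(0.081828675) = 0.28606.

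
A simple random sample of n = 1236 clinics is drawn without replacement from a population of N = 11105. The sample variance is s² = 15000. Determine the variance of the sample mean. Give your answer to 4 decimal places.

Under SRS without replacement, Var(ȳ) = (1 − f)·s²/n with f = n/N = 1236/11105 = 0.11130122.
Var(ȳ) = (1 − 0.11130122)·15000/1236 = 0.88869878·12.135922 = 10.785179.

10.7852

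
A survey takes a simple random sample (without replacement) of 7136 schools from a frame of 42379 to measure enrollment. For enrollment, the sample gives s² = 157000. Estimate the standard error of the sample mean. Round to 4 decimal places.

4.2774

Under SRS without replacement, Var(ȳ) = (1 − f)·s²/n with f = n/N = 7136/42379 = 0.16838529.
Var(ȳ) = (1 − 0.16838529)·157000/7136 = 0.83161471·22.001121 = 18.296456.
SE(ȳ) = √(18.296456) = 4.2774.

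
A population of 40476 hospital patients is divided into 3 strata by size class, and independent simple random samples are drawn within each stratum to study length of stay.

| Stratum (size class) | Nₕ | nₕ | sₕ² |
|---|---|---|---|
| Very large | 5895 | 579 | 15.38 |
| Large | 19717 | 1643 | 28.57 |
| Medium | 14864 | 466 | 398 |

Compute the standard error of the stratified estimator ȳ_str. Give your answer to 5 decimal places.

Var(ȳ_str) = Σₕ Wₕ²(1 − fₕ)sₕ²/nₕ with Wₕ = Nₕ/N, N = 40476.
Very large: Wₕ = 0.14564186; term = 0.14564186²·(1 − 0.09821883)·15.38/579 = 5.0810256 × 10^-4.
Large: Wₕ = 0.48712817; term = 0.48712817²·(1 − 0.08332911)·28.57/1643 = 0.003782445.
Medium: Wₕ = 0.36722996; term = 0.36722996²·(1 − 0.03135091)·398/466 = 0.11156805.
Sum = 0.1158586.
SE = √(0.1158586) = 0.34038.

0.34038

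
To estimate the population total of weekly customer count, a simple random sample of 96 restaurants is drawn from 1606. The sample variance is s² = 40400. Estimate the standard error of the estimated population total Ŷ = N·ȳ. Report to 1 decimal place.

31946.0

Var(Ŷ) = N²·Var(ȳ) = N²·(1 − n/N)·s²/n.
f = 96/1606 = 0.05977584; Var(ȳ) = 0.94022416·40400/96 = 395.67767.
Var(Ŷ) = 1606² · 395.67767 = 1.0205461 × 10^9.
SE(Ŷ) = √(1.0205461 × 10^9) = 31946.0.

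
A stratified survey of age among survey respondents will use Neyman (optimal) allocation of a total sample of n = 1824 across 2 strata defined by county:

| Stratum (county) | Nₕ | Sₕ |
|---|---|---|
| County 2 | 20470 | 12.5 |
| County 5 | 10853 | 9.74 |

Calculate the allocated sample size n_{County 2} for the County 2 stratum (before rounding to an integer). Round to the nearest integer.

Neyman allocation: nₕ = n·NₕSₕ / Σⱼ NⱼSⱼ.
Σ NⱼSⱼ = 20470·12.5 + 10853·9.74 = 361583.22.
n_{County 2} = 1824·20470·12.5 / 361583.22 = 1291.

1291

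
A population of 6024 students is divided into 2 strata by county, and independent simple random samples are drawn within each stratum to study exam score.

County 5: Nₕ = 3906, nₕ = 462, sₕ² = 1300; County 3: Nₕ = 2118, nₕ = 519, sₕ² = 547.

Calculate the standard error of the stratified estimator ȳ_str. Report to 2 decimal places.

Var(ȳ_str) = Σₕ Wₕ²(1 − fₕ)sₕ²/nₕ with Wₕ = Nₕ/N, N = 6024.
County 5: Wₕ = 0.64840637; term = 0.64840637²·(1 − 0.11827957)·1300/462 = 1.0431021.
County 3: Wₕ = 0.35159363; term = 0.35159363²·(1 − 0.24504249)·547/519 = 0.098361346.
Sum = 1.1414634.
SE = √(1.1414634) = 1.07.

1.07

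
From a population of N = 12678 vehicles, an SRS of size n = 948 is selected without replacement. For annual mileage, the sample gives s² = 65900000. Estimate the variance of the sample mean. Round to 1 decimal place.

Under SRS without replacement, Var(ȳ) = (1 − f)·s²/n with f = n/N = 948/12678 = 0.07477520.
Var(ȳ) = (1 − 0.07477520)·65900000/948 = 0.92522480·69514.768 = 64316.787.

64316.8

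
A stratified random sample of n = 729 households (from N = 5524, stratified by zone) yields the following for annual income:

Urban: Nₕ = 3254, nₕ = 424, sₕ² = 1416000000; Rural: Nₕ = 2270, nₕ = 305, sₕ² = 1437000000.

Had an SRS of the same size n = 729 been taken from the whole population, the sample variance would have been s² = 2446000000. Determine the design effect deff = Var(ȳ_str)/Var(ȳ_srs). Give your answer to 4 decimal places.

Var(ȳ_str) = Σ Wₕ²(1−fₕ)sₕ²/nₕ with Wₕ = Nₕ/5524:
  Urban: (3254/5524)²·(1−424/3254)·1416000000/424 = 1.0078457 × 10^6
  Rural: (2270/5524)²·(1−305/2270)·1437000000/305 = 688712.56
  → Var(ȳ_str) = 1.6965583 × 10^6.
Var(ȳ_srs) = (1 − 729/5524)·2446000000/729 = 2.9124861 × 10^6.
deff = (1.6965583 × 10^6) / (2.9124861 × 10^6) = 0.5825.

0.5825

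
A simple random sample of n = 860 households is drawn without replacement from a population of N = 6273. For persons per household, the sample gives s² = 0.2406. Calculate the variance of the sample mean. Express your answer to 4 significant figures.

Under SRS without replacement, Var(ȳ) = (1 − f)·s²/n with f = n/N = 860/6273 = 0.13709549.
Var(ȳ) = (1 − 0.13709549)·0.2406/860 = 0.86290451·2.7976744 × 10^-4 = 2.4141259 × 10^-4.

2.414 × 10^-4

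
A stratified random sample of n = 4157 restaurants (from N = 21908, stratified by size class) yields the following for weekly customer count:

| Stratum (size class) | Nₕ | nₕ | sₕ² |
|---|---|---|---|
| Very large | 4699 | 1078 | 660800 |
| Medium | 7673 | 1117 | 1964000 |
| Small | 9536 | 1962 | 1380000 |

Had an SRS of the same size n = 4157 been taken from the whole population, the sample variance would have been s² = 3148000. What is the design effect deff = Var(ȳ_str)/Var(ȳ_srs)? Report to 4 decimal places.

0.5083

Var(ȳ_str) = Σ Wₕ²(1−fₕ)sₕ²/nₕ with Wₕ = Nₕ/21908:
  Very large: (4699/21908)²·(1−1078/4699)·660800/1078 = 21.731003
  Medium: (7673/21908)²·(1−1117/7673)·1964000/1117 = 184.28373
  Small: (9536/21908)²·(1−1962/9536)·1380000/1962 = 105.84398
  → Var(ȳ_str) = 311.85871.
Var(ȳ_srs) = (1 − 4157/21908)·3148000/4157 = 613.58508.
deff = 311.85871 / 613.58508 = 0.5083.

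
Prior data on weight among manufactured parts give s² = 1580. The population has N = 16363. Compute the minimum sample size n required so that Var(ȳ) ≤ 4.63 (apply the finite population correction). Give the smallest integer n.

335

Without fpc, n₀ = s²/D = 1580/4.63 = 341.2527.
With fpc, (1 − n/N)·s²/n ≤ D requires n ≥ n₀/(1 + n₀/N) = 341.2527/(1 + 341.2527/16363) = 334.2812.
Rounding up, n = 335.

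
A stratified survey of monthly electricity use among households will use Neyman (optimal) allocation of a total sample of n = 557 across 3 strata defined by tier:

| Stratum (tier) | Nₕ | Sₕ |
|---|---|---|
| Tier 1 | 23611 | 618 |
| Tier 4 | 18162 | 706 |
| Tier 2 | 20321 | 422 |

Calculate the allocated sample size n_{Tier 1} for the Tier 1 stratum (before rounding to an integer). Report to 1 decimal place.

Neyman allocation: nₕ = n·NₕSₕ / Σⱼ NⱼSⱼ.
Σ NⱼSⱼ = 23611·618 + 18162·706 + 20321·422 = 3.5989432 × 10^7.
n_{Tier 1} = 557·23611·618 / (3.5989432 × 10^7) = 225.8.

225.8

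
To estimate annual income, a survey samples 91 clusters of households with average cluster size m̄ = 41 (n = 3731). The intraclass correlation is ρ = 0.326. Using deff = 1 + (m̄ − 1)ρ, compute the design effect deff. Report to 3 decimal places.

deff = 1 + (41 − 1)·0.326 = 1 + 13.04 = 14.04.

14.040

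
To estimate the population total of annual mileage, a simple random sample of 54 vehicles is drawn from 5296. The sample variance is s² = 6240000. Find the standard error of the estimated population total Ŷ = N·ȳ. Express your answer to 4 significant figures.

Var(Ŷ) = N²·Var(ȳ) = N²·(1 − n/N)·s²/n.
f = 54/5296 = 0.01019637; Var(ȳ) = 0.98980363·6240000/54 = 114377.31.
Var(Ŷ) = 5296² · 114377.31 = 3.2080109 × 10^12.
SE(Ŷ) = √(3.2080109 × 10^12) = 1.791 × 10^6.

1.791 × 10^6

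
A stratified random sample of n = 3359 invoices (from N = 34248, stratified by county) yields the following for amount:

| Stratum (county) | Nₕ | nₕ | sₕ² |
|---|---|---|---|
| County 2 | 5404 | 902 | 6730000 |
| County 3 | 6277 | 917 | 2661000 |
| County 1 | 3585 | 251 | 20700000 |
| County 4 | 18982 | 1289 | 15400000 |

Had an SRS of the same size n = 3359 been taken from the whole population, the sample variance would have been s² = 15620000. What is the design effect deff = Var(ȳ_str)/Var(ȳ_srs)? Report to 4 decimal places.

Var(ȳ_str) = Σ Wₕ²(1−fₕ)sₕ²/nₕ with Wₕ = Nₕ/34248:
  County 2: (5404/34248)²·(1−902/5404)·6730000/902 = 154.76007
  County 3: (6277/34248)²·(1−917/6277)·2661000/917 = 83.238075
  County 1: (3585/34248)²·(1−251/3585)·20700000/251 = 840.39014
  County 4: (18982/34248)²·(1−1289/18982)·15400000/1289 = 3420.9035
  → Var(ȳ_str) = 4499.2918.
Var(ȳ_srs) = (1 − 3359/34248)·15620000/3359 = 4194.1085.
deff = 4499.2918 / 4194.1085 = 1.0728.

1.0728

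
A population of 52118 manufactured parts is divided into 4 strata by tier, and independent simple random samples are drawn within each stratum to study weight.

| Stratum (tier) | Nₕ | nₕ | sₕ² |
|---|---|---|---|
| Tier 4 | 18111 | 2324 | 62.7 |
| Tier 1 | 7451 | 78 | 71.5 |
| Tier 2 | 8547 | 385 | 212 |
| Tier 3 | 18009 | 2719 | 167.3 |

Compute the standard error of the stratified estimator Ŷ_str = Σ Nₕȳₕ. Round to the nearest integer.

Var(Ŷ_str) = Σₕ Nₕ²(1 − fₕ)sₕ²/nₕ.
Tier 4: 18111²·(1 − 2324/18111)·62.7/2324 = 7.7138903 × 10^6.
Tier 1: 7451²·(1 − 78/7451)·71.5/78 = 5.0358204 × 10^7.
Tier 2: 8547²·(1 − 385/8547)·212/385 = 3.8413637 × 10^7.
Tier 3: 18009²·(1 − 2719/18009)·167.3/2719 = 1.6942747 × 10^7.
Sum = 1.1342848 × 10^8.
SE = √(1.1342848 × 10^8) = 10650.

10650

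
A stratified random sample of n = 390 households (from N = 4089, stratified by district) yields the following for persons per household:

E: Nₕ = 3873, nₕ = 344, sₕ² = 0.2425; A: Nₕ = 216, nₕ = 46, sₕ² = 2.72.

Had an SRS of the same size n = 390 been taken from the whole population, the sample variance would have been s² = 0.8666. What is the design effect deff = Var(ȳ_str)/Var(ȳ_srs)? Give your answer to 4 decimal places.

0.3513

Var(ȳ_str) = Σ Wₕ²(1−fₕ)sₕ²/nₕ with Wₕ = Nₕ/4089:
  E: (3873/4089)²·(1−344/3873)·0.2425/344 = 5.7625968 × 10^-4
  A: (216/4089)²·(1−46/216)·2.72/46 = 1.2986123 × 10^-4
  → Var(ȳ_str) = 7.0612091 × 10^-4.
Var(ȳ_srs) = (1 − 390/4089)·0.8666/390 = 0.0020101168.
deff = (7.0612091 × 10^-4) / 0.0020101168 = 0.3513.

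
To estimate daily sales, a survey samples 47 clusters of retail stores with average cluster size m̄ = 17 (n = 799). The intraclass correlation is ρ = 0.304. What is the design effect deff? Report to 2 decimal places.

5.86

deff = 1 + (17 − 1)·0.304 = 1 + 4.864 = 5.864.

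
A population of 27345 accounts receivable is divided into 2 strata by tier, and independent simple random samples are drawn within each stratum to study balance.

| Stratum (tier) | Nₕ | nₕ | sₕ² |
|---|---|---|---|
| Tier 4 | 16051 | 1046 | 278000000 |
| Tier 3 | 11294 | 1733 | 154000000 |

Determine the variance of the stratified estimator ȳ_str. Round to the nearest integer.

98437

Var(ȳ_str) = Σₕ Wₕ²(1 − fₕ)sₕ²/nₕ with Wₕ = Nₕ/N, N = 27345.
Tier 4: Wₕ = 0.58698117; term = 0.58698117²·(1 − 0.06516728)·278000000/1046 = 85604.255.
Tier 3: Wₕ = 0.41301883; term = 0.41301883²·(1 − 0.15344431)·154000000/1733 = 12832.681.
Sum = 98436.936.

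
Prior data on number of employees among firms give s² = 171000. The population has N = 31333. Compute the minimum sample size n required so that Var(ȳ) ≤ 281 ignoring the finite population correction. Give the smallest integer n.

609

Without fpc, n₀ = s²/D = 171000/281 = 608.5409.
Rounding up, n = 609.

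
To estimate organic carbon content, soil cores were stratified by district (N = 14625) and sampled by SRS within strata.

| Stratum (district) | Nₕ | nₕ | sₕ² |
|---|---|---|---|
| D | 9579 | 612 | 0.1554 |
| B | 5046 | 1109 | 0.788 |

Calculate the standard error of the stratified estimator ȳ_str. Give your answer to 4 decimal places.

0.0130

Var(ȳ_str) = Σₕ Wₕ²(1 − fₕ)sₕ²/nₕ with Wₕ = Nₕ/N, N = 14625.
D: Wₕ = 0.65497436; term = 0.65497436²·(1 − 0.06388976)·0.1554/612 = 1.0197065 × 10^-4.
B: Wₕ = 0.34502564; term = 0.34502564²·(1 − 0.21977804)·0.788/1109 = 6.5995691 × 10^-5.
Sum = 1.6796634 × 10^-4.
SE = √(1.6796634 × 10^-4) = 0.0130.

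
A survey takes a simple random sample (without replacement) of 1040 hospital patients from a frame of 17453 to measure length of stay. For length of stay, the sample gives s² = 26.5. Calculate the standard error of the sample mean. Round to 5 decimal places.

0.15480

Under SRS without replacement, Var(ȳ) = (1 − f)·s²/n with f = n/N = 1040/17453 = 0.05958861.
Var(ȳ) = (1 − 0.05958861)·26.5/1040 = 0.94041139·0.025480769 = 0.023962406.
SE(ȳ) = √(0.023962406) = 0.15480.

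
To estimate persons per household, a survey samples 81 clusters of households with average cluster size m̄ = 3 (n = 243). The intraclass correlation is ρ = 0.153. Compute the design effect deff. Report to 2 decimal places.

1.31

deff = 1 + (3 − 1)·0.153 = 1 + 0.306 = 1.306.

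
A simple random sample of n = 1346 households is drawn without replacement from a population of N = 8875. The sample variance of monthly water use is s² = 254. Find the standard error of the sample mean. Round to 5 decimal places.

Under SRS without replacement, Var(ȳ) = (1 − f)·s²/n with f = n/N = 1346/8875 = 0.15166197.
Var(ȳ) = (1 − 0.15166197)·254/1346 = 0.84833803·0.18870728 = 0.16008756.
SE(ȳ) = √(0.16008756) = 0.40011.

0.40011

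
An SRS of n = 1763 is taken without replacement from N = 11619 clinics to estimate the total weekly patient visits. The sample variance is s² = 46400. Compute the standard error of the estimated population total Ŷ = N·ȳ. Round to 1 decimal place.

Var(Ŷ) = N²·Var(ȳ) = N²·(1 − n/N)·s²/n.
f = 1763/11619 = 0.15173423; Var(ȳ) = 0.84826577·46400/1763 = 22.325316.
Var(Ŷ) = 11619² · 22.325316 = 3.0139436 × 10^9.
SE(Ŷ) = √(3.0139436 × 10^9) = 54899.4.

54899.4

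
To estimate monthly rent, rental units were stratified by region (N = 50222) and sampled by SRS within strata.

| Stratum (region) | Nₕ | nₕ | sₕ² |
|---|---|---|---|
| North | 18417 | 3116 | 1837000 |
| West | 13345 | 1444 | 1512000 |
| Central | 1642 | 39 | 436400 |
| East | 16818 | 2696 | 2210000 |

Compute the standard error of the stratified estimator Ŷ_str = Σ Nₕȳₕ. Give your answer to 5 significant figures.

Var(Ŷ_str) = Σₕ Nₕ²(1 − fₕ)sₕ²/nₕ.
North: 18417²·(1 − 3116/18417)·1837000/3116 = 1.661309 × 10^11.
West: 13345²·(1 − 1444/13345)·1512000/1444 = 1.6629785 × 10^11.
Central: 1642²·(1 − 39/1642)·436400/39 = 2.9452815 × 10^10.
East: 16818²·(1 − 2696/16818)·2210000/2696 = 1.9468968 × 10^11.
Sum = 5.5657125 × 10^11.
SE = √(5.5657125 × 10^11) = 746040.

746040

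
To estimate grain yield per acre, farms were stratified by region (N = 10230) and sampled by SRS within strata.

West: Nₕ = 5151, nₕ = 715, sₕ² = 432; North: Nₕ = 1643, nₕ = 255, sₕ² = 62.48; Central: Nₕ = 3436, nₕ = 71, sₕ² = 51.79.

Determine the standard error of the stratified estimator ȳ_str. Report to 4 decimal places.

0.4667

Var(ȳ_str) = Σₕ Wₕ²(1 − fₕ)sₕ²/nₕ with Wₕ = Nₕ/N, N = 10230.
West: Wₕ = 0.50351906; term = 0.50351906²·(1 − 0.13880800)·432/715 = 0.13191966.
North: Wₕ = 0.16060606; term = 0.16060606²·(1 − 0.15520390)·62.48/255 = 0.0053392051.
Central: Wₕ = 0.33587488; term = 0.33587488²·(1 − 0.02066356)·51.79/71 = 0.080588768.
Sum = 0.21784763.
SE = √(0.21784763) = 0.4667.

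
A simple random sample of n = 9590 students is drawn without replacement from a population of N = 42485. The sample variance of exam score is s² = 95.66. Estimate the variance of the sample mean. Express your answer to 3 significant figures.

Under SRS without replacement, Var(ȳ) = (1 − f)·s²/n with f = n/N = 9590/42485 = 0.22572673.
Var(ȳ) = (1 − 0.22572673)·95.66/9590 = 0.77427327·0.0099749739 = 0.0077233557.

0.00772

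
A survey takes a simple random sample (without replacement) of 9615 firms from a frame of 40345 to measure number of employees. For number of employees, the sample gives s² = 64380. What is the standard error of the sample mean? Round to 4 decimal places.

2.2583

Under SRS without replacement, Var(ȳ) = (1 − f)·s²/n with f = n/N = 9615/40345 = 0.23831949.
Var(ȳ) = (1 − 0.23831949)·64380/9615 = 0.76168051·6.6957878 = 5.1000511.
SE(ȳ) = √(5.1000511) = 2.2583.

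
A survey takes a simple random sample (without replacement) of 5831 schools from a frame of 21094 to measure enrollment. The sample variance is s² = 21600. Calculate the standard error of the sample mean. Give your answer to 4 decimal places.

1.6372

Under SRS without replacement, Var(ȳ) = (1 − f)·s²/n with f = n/N = 5831/21094 = 0.27642932.
Var(ȳ) = (1 − 0.27642932)·21600/5831 = 0.72357068·3.7043389 = 2.680351.
SE(ȳ) = √(2.680351) = 1.6372.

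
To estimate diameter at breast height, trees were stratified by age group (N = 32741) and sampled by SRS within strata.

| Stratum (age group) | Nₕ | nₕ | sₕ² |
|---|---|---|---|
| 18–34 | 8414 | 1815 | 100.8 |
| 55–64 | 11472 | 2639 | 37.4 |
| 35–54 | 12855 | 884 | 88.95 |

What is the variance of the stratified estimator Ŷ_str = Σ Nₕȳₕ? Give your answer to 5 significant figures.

2.0004 × 10^7

Var(Ŷ_str) = Σₕ Nₕ²(1 − fₕ)sₕ²/nₕ.
18–34: 8414²·(1 − 1815/8414)·100.8/1815 = 3.0836462 × 10^6.
55–64: 11472²·(1 − 2639/11472)·37.4/2639 = 1.4360831 × 10^6.
35–54: 12855²·(1 − 884/12855)·88.95/884 = 1.5484465 × 10^7.
Sum = 2.0004194 × 10^7.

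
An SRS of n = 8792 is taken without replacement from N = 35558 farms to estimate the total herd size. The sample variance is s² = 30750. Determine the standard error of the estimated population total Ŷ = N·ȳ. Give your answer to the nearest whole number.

Var(Ŷ) = N²·Var(ȳ) = N²·(1 − n/N)·s²/n.
f = 8792/35558 = 0.24725800; Var(ȳ) = 0.75274200·30750/8792 = 2.6327134.
Var(Ŷ) = 35558² · 2.6327134 = 3.3287274 × 10^9.
SE(Ŷ) = √(3.3287274 × 10^9) = 57695.

57695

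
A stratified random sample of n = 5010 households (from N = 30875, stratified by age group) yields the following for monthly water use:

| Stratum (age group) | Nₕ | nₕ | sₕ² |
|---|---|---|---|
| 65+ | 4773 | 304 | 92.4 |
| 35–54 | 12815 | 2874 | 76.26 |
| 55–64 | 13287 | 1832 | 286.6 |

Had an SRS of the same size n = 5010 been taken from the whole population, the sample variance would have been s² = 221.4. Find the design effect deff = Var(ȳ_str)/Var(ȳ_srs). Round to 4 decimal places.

0.9542

Var(ȳ_str) = Σ Wₕ²(1−fₕ)sₕ²/nₕ with Wₕ = Nₕ/30875:
  65+: (4773/30875)²·(1−304/4773)·92.4/304 = 0.0068012109
  35–54: (12815/30875)²·(1−2874/12815)·76.26/2874 = 0.0035460495
  55–64: (13287/30875)²·(1−1832/13287)·286.6/1832 = 0.024978066
  → Var(ȳ_str) = 0.035325326.
Var(ȳ_srs) = (1 − 5010/30875)·221.4/5010 = 0.037020767.
deff = 0.035325326 / 0.037020767 = 0.9542.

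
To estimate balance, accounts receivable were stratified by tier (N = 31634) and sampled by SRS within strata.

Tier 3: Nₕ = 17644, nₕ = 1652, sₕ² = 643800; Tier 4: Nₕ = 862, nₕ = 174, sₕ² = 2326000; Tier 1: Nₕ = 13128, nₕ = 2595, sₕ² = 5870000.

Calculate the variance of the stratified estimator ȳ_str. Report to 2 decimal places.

Var(ȳ_str) = Σₕ Wₕ²(1 − fₕ)sₕ²/nₕ with Wₕ = Nₕ/N, N = 31634.
Tier 3: Wₕ = 0.55775431; term = 0.55775431²·(1 − 0.09362956)·643800/1652 = 109.88351.
Tier 4: Wₕ = 0.02724916; term = 0.02724916²·(1 − 0.20185615)·2326000/174 = 7.9222391.
Tier 1: Wₕ = 0.41499652; term = 0.41499652²·(1 − 0.19766910)·5870000/2595 = 312.56703.
Sum = 430.37278.

430.37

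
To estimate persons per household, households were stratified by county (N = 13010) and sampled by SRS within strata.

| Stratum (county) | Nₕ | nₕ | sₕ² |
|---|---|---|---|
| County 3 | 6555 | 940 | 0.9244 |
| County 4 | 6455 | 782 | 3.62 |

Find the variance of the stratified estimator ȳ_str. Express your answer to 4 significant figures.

0.001215

Var(ȳ_str) = Σₕ Wₕ²(1 − fₕ)sₕ²/nₕ with Wₕ = Nₕ/N, N = 13010.
County 3: Wₕ = 0.50384320; term = 0.50384320²·(1 − 0.14340198)·0.9244/940 = 2.1384542 × 10^-4.
County 4: Wₕ = 0.49615680; term = 0.49615680²·(1 − 0.12114640)·3.62/782 = 0.0010015122.
Sum = 0.0012153576.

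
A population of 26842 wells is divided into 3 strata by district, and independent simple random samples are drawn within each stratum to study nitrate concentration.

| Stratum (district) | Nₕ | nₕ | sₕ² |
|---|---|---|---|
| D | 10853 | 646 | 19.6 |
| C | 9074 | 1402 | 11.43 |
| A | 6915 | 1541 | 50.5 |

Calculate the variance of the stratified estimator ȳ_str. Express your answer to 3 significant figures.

0.00714

Var(ȳ_str) = Σₕ Wₕ²(1 − fₕ)sₕ²/nₕ with Wₕ = Nₕ/N, N = 26842.
D: Wₕ = 0.40432904; term = 0.40432904²·(1 − 0.05952271)·19.6/646 = 0.0046648934.
C: Wₕ = 0.33805231; term = 0.33805231²·(1 − 0.15450738)·11.43/1402 = 7.877272 × 10^-4.
A: Wₕ = 0.25761866; term = 0.25761866²·(1 − 0.22284888)·50.5/1541 = 0.0016902418.
Sum = 0.0071428624.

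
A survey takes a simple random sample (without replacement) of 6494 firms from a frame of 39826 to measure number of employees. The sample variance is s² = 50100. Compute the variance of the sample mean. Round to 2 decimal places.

6.46

Under SRS without replacement, Var(ȳ) = (1 − f)·s²/n with f = n/N = 6494/39826 = 0.16305931.
Var(ȳ) = (1 − 0.16305931)·50100/6494 = 0.83694069·7.7148137 = 6.4568415.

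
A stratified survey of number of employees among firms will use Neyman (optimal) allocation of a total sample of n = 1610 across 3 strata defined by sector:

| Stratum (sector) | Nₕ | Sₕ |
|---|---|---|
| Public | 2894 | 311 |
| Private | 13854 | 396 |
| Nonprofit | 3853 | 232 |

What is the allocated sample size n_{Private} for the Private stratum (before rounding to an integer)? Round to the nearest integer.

Neyman allocation: nₕ = n·NₕSₕ / Σⱼ NⱼSⱼ.
Σ NⱼSⱼ = 2894·311 + 13854·396 + 3853·232 = 7.280114 × 10^6.
n_{Private} = 1610·13854·396 / (7.280114 × 10^6) = 1213.

1213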